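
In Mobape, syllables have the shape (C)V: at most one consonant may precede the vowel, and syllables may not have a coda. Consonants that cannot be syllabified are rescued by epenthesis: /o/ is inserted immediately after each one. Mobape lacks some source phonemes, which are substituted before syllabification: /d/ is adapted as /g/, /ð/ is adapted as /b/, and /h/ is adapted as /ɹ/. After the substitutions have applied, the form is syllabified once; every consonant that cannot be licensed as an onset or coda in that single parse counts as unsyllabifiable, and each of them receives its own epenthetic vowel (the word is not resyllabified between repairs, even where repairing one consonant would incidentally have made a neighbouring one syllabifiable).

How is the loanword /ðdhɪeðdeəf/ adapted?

Substitution: /ð/ → /b/, /d/ → /g/, /h/ → /ɹ/, giving /bgɹɪebgeəf/.
Syllabifying with onset maximization leaves /b/, /g/, /b/, /f/ stranded (no codas are permitted; onsets are limited to one consonant).
Epenthesis after each stranded consonant: /b/ → /bo/, /g/ → /go/, /b/ → /bo/, /f/ → /fo/.

bogoɹɪebogeəfo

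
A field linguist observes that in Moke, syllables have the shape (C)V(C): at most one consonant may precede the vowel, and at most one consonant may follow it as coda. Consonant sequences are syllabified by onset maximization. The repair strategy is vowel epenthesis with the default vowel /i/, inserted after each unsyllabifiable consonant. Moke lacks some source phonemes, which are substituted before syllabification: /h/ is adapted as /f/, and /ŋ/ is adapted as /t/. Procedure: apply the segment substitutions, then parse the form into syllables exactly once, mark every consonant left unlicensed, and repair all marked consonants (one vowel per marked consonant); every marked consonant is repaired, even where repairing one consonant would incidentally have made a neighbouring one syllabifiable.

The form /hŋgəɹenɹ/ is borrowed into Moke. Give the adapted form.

fitigəɹenɹi

Substitution: /h/ → /f/, /ŋ/ → /t/, giving /ftgəɹenɹ/.
Under (C)V(C), the unsyllabifiable consonants are /f/, /t/, /ɹ/ (at most one coda consonant is licensed; onsets are limited to one consonant).
Each unlicensed consonant becomes the onset of a new syllable: /f/ → /fi/, /t/ → /ti/, /ɹ/ → /ɹi/.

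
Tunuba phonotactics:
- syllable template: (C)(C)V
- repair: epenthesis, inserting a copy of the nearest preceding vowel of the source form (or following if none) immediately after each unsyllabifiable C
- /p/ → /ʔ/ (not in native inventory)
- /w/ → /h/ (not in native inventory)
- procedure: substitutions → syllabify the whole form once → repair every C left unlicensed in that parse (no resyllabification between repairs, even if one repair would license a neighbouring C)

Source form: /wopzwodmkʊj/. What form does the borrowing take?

hoʔozhodomkʊjʊ

Substitution: /w/ → /h/, /p/ → /ʔ/, giving /hoʔzhodmkʊj/.
The consonants /ʔ/, /d/, /j/ cannot be parsed into a legal (C)(C)V syllable (no codas are permitted; onsets may contain at most 2 consonants).
Each unlicensed consonant becomes the onset of a new syllable: /ʔ/ → /ʔo/, /d/ → /do/, /j/ → /jʊ/.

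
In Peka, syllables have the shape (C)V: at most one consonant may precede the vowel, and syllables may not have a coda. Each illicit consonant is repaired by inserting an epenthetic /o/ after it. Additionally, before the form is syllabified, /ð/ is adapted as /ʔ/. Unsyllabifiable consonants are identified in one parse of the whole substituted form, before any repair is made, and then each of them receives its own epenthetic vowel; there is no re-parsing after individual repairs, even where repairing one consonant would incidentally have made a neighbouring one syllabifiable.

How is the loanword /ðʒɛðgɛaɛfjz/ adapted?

Substitution: /ð/ → /ʔ/, giving /ʔʒɛʔgɛaɛfjz/.
Under (C)V, the unsyllabifiable consonants are /ʔ/, /ʔ/, /f/, /j/, /z/ (no codas are permitted; onsets are limited to one consonant).
Epenthesis after each stranded consonant: /ʔ/ → /ʔo/, /ʔ/ → /ʔo/, /f/ → /fo/, /j/ → /jo/, /z/ → /zo/.

ʔoʒɛʔogɛaɛfojozo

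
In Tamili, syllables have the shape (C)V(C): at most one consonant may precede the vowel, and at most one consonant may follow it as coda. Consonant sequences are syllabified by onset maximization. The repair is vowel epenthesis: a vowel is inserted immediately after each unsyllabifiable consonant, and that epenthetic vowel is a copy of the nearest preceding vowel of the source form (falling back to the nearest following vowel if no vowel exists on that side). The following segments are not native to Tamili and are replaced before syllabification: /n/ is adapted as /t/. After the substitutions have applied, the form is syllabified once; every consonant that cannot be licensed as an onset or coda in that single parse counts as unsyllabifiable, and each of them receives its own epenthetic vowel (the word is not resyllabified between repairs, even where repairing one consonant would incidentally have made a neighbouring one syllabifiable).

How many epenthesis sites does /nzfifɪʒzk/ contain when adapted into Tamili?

After substitution the input is /tzfifɪʒzk/.
The unsyllabifiable consonants are /t/, /z/, /z/, /k/; each receives one epenthetic vowel.

4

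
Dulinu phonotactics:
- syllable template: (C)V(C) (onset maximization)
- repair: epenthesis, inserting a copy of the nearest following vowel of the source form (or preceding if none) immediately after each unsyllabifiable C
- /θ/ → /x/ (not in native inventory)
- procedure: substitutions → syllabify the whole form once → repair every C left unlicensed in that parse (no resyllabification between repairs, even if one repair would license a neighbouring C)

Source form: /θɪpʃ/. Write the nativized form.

Substitution: /θ/ → /x/, giving /xɪpʃ/.
Syllabifying with onset maximization leaves /ʃ/ stranded (at most one coda consonant is licensed; onsets are limited to one consonant).
Epenthesis after each stranded consonant: /ʃ/ → /ʃɪ/.

xɪpʃɪ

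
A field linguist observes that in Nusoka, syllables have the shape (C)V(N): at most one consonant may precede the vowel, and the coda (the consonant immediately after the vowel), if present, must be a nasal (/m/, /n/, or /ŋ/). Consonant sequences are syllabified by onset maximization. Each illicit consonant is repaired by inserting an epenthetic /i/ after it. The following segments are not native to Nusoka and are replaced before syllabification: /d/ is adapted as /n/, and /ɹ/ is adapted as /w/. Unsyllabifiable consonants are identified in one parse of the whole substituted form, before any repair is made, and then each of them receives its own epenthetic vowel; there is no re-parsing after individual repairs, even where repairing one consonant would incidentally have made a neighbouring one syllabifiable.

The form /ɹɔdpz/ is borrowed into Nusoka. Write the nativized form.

Substitution: /ɹ/ → /w/, /d/ → /n/, giving /wɔnpz/.
The consonants /p/, /z/ cannot be parsed into a legal (C)V(N) syllable (only a nasal (/m/, /n/, or /ŋ/) is licensed in coda position; onsets are limited to one consonant).
Each unlicensed consonant becomes the onset of a new syllable: /p/ → /pi/, /z/ → /zi/.

wɔnpizi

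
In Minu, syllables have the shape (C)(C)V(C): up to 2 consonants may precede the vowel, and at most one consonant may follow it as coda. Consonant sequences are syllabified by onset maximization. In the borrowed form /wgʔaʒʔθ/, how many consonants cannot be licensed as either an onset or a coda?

Syllabifying with onset maximization leaves /w/, /ʔ/, /θ/ stranded (at most one coda consonant is licensed; onsets may contain at most 2 consonants).

3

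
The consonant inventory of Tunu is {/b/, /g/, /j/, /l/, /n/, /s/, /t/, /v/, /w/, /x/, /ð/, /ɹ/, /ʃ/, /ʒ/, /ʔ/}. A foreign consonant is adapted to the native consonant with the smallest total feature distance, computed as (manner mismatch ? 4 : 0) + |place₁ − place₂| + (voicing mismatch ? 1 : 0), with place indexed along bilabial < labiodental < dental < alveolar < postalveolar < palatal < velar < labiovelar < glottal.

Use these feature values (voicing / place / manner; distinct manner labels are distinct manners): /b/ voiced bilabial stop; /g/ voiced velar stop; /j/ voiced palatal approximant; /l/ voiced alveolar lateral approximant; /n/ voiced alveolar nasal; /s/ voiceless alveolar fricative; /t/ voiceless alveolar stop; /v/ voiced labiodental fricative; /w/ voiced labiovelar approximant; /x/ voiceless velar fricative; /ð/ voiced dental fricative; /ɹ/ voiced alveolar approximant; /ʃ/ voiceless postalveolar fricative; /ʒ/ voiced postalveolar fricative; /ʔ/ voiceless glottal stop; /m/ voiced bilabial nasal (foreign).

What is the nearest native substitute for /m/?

/n/ is closest: same manner (nasal), place distance 3 (bilabial→alveolar), same voicing; total 3. Next closest is /b/ at distance 4.

n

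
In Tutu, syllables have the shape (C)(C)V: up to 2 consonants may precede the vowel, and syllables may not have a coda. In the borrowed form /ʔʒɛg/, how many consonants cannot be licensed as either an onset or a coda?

The consonants /g/ cannot be parsed into a legal (C)(C)V syllable (no codas are permitted; onsets may contain at most 2 consonants).

1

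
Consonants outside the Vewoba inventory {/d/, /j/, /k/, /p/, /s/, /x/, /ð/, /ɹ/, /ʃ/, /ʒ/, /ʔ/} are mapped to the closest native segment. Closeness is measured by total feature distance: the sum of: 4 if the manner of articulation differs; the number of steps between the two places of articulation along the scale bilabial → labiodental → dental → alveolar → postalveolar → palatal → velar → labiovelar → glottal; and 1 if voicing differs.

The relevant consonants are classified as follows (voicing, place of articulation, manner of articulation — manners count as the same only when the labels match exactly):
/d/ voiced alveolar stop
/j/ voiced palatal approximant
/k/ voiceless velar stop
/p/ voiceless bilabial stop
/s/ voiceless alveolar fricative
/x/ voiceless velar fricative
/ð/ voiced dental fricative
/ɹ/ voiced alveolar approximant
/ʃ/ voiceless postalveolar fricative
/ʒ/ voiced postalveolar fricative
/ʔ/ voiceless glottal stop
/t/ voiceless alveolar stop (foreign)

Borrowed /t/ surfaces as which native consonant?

/d/ is closest: same manner (stop), place distance 0 (alveolar→alveolar), voicing differs (+1); total 1. Next closest is /k/ at distance 3.

d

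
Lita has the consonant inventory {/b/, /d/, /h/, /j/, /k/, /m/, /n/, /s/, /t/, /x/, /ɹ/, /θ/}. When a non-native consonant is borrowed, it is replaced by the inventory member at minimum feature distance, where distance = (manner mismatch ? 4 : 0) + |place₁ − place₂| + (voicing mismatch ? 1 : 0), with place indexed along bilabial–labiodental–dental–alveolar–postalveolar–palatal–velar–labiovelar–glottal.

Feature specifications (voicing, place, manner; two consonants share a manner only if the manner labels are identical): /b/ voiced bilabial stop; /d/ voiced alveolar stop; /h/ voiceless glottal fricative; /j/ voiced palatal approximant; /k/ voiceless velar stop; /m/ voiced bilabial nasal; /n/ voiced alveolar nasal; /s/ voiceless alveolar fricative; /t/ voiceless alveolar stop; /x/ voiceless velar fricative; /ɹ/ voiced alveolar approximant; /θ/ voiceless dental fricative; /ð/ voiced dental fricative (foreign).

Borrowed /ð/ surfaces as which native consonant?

/θ/ is closest: same manner (fricative), place distance 0 (dental→dental), voicing differs (+1); total 1. Next closest is /s/ at distance 2.

θ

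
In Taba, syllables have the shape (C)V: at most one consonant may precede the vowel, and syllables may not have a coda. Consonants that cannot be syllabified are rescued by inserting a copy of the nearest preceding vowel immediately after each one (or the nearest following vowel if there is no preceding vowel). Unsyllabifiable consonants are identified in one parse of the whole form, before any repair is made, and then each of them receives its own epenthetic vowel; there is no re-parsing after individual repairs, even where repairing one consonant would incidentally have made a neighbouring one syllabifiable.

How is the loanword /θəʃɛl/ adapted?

θəʃɛlɛ

Syllabifying with onset maximization leaves /l/ stranded (no codas are permitted; onsets are limited to one consonant).
Inserting the epenthetic vowel yields /l/ → /lɛ/.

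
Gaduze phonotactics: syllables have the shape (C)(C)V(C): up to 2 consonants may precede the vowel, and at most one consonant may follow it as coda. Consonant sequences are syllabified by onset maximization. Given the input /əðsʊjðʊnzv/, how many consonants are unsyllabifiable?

2

The consonants /z/, /v/ cannot be parsed into a legal (C)(C)V(C) syllable (at most one coda consonant is licensed; onsets may contain at most 2 consonants).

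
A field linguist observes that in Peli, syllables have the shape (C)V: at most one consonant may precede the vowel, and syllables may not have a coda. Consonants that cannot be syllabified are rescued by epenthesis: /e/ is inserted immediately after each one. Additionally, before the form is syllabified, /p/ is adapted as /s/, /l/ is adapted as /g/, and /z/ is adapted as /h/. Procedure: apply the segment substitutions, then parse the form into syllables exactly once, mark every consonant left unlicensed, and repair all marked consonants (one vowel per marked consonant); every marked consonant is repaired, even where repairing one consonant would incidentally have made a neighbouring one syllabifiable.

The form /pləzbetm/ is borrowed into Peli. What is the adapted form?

segəhebeteme

Substitution: /p/ → /s/, /l/ → /g/, /z/ → /h/, giving /sgəhbetm/.
Under (C)V, the unsyllabifiable consonants are /s/, /h/, /t/, /m/ (no codas are permitted; onsets are limited to one consonant).
Inserting the epenthetic vowel yields /s/ → /se/, /h/ → /he/, /t/ → /te/, /m/ → /me/.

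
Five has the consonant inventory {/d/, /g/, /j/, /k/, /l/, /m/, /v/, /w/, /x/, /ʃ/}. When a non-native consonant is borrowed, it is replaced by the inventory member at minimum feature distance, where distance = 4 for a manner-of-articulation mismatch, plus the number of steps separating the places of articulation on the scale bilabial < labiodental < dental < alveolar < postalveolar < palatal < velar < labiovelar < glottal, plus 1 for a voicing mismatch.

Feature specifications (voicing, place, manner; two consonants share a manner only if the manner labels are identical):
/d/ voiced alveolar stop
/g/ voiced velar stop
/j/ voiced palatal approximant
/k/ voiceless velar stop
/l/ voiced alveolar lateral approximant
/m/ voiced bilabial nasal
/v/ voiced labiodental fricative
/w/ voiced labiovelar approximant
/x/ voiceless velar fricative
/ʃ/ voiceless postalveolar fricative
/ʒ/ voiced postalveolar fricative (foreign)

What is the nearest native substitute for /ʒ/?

ʃ

/ʃ/ is closest: same manner (fricative), place distance 0 (postalveolar→postalveolar), voicing differs (+1); total 1. Next closest is /v/ at distance 3.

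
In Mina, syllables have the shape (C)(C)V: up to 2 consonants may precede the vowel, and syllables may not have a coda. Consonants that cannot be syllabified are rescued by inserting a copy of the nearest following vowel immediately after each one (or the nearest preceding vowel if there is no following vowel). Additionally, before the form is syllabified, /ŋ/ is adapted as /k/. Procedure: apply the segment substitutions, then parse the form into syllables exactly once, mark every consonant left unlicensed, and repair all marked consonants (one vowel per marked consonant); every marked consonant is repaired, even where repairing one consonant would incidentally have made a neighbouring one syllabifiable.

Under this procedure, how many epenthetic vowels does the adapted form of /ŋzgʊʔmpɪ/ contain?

2

After substitution the input is /kzgʊʔmpɪ/.
The unsyllabifiable consonants are /k/, /ʔ/; each receives one epenthetic vowel.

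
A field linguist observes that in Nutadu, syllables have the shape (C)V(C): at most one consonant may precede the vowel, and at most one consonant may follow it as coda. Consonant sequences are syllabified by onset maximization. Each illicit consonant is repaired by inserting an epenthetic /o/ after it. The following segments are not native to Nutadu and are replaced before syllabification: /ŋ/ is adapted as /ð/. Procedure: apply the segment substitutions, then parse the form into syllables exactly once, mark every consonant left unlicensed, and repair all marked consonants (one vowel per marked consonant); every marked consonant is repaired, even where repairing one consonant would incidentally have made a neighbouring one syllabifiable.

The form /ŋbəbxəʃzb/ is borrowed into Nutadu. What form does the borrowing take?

Substitution: /ŋ/ → /ð/, giving /ðbəbxəʃzb/.
The consonants /ð/, /z/, /b/ cannot be parsed into a legal (C)V(C) syllable (at most one coda consonant is licensed; onsets are limited to one consonant).
Each unlicensed consonant becomes the onset of a new syllable: /ð/ → /ðo/, /z/ → /zo/, /b/ → /bo/.

ðobəbxəʃzobo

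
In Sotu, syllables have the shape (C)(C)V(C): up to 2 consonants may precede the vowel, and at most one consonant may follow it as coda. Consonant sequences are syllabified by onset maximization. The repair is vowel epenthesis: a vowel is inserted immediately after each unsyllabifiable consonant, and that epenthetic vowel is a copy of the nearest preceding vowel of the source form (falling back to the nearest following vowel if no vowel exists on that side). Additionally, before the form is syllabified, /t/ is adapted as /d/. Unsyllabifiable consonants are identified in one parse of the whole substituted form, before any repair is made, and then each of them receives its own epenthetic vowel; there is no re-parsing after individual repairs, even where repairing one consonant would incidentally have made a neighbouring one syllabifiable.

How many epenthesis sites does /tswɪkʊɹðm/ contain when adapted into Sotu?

3

After substitution the input is /dswɪkʊɹðm/.
The unsyllabifiable consonants are /d/, /ð/, /m/; each receives one epenthetic vowel.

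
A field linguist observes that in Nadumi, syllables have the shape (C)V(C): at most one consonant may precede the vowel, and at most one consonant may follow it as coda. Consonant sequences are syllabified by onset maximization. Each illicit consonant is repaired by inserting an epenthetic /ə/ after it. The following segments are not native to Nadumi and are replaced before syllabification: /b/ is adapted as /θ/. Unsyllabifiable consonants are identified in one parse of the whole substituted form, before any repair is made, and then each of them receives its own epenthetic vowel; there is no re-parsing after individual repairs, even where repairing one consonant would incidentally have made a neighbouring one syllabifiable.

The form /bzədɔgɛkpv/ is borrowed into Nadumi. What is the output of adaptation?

θəzədɔgɛkpəvə

Substitution: /b/ → /θ/, giving /θzədɔgɛkpv/.
Under (C)V(C), the unsyllabifiable consonants are /θ/, /p/, /v/ (at most one coda consonant is licensed; onsets are limited to one consonant).
Epenthesis after each stranded consonant: /θ/ → /θə/, /p/ → /pə/, /v/ → /və/.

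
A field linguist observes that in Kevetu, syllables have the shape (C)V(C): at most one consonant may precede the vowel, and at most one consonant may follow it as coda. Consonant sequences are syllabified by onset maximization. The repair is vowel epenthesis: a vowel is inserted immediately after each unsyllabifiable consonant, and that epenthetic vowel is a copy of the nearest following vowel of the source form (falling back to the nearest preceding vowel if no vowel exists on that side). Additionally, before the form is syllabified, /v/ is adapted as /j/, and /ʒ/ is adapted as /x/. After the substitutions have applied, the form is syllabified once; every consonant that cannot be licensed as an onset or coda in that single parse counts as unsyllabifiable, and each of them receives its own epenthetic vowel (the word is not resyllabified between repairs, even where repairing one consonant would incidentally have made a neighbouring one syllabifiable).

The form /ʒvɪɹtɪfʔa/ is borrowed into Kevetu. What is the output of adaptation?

xɪjɪɹtɪfʔa

Substitution: /ʒ/ → /x/, /v/ → /j/, giving /xjɪɹtɪfʔa/.
Syllabifying with onset maximization leaves /x/ stranded (at most one coda consonant is licensed; onsets are limited to one consonant).
Each unlicensed consonant becomes the onset of a new syllable: /x/ → /xɪ/.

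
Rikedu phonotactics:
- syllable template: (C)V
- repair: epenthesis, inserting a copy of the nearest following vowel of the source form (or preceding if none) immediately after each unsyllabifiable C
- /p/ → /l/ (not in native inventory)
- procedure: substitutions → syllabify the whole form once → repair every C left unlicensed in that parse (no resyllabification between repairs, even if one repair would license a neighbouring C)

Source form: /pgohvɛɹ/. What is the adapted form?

logohɛvɛɹɛ

Substitution: /p/ → /l/, giving /lgohvɛɹ/.
Syllabifying with onset maximization leaves /l/, /h/, /ɹ/ stranded (no codas are permitted; onsets are limited to one consonant).
Inserting the epenthetic vowel yields /l/ → /lo/, /h/ → /hɛ/, /ɹ/ → /ɹɛ/.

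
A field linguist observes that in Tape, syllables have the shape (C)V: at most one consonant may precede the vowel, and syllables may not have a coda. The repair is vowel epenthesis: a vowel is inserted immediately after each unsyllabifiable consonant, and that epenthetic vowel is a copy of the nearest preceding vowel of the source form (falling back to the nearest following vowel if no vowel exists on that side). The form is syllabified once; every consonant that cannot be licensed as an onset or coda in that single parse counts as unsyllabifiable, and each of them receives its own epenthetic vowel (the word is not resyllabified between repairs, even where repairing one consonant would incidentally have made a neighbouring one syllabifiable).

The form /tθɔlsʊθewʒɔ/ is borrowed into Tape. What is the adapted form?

tɔθɔlɔsʊθeweʒɔ

Syllabifying with onset maximization leaves /t/, /l/, /w/ stranded (no codas are permitted; onsets are limited to one consonant).
Each unlicensed consonant becomes the onset of a new syllable: /t/ → /tɔ/, /l/ → /lɔ/, /w/ → /we/.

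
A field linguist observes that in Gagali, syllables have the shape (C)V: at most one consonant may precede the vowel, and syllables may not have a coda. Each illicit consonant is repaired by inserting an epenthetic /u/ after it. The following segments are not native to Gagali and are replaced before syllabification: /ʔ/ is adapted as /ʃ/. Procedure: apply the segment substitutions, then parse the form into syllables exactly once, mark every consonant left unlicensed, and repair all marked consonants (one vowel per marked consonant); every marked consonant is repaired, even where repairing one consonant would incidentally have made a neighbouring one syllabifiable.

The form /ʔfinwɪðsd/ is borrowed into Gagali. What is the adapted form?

ʃufinuwɪðusudu

Substitution: /ʔ/ → /ʃ/, giving /ʃfinwɪðsd/.
The consonants /ʃ/, /n/, /ð/, /s/, /d/ cannot be parsed into a legal (C)V syllable (no codas are permitted; onsets are limited to one consonant).
Each unlicensed consonant becomes the onset of a new syllable: /ʃ/ → /ʃu/, /n/ → /nu/, /ð/ → /ðu/, /s/ → /su/, /d/ → /du/.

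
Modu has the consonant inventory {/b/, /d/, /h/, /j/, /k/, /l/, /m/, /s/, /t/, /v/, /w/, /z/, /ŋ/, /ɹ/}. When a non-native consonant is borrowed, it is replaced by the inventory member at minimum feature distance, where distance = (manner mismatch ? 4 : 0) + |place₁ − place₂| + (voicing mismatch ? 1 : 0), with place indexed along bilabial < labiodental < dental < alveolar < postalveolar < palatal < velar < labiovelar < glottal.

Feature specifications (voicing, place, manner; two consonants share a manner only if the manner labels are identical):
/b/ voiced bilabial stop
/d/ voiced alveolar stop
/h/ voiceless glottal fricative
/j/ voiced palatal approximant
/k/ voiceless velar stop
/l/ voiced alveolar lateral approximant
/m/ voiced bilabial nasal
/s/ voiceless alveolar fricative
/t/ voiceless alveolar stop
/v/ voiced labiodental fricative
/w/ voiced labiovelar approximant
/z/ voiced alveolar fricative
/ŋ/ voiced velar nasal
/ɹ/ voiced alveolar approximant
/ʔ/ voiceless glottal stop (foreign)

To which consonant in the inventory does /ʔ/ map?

k

/k/ is closest: same manner (stop), place distance 2 (glottal→velar), same voicing; total 2. Next closest is /h/ at distance 4.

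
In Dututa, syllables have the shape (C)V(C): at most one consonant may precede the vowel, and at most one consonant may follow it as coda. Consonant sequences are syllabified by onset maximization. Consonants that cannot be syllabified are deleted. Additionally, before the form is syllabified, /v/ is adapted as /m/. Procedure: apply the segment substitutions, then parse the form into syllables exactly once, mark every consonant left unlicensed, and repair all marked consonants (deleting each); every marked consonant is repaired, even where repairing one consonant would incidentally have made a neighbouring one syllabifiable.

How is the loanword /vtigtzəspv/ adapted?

tigzəs

Substitution: /v/ → /m/, giving /mtigtzəspm/.
Syllabifying with onset maximization leaves /m/, /t/, /p/, /m/ stranded (at most one coda consonant is licensed; onsets are limited to one consonant).
Deleting the stranded consonants removes /m/, /t/, /p/, /m/.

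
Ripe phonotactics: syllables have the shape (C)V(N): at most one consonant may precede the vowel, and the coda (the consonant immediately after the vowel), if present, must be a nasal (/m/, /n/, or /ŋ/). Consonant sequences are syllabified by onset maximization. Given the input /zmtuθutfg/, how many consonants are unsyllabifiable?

5

Under (C)V(N), the unsyllabifiable consonants are /z/, /m/, /t/, /f/, /g/ (only a nasal (/m/, /n/, or /ŋ/) is licensed in coda position; onsets are limited to one consonant).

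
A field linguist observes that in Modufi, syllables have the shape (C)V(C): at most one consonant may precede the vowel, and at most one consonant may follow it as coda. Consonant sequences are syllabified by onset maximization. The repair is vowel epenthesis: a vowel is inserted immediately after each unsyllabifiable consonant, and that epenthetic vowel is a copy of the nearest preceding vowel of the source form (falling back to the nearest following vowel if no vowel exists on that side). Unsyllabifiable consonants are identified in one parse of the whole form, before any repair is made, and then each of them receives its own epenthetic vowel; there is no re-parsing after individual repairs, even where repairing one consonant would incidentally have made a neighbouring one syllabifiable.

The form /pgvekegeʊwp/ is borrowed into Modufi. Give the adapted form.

pegevekegeʊwpʊ

Under (C)V(C), the unsyllabifiable consonants are /p/, /g/, /p/ (at most one coda consonant is licensed; onsets are limited to one consonant).
Each unlicensed consonant becomes the onset of a new syllable: /p/ → /pe/, /g/ → /ge/, /p/ → /pʊ/.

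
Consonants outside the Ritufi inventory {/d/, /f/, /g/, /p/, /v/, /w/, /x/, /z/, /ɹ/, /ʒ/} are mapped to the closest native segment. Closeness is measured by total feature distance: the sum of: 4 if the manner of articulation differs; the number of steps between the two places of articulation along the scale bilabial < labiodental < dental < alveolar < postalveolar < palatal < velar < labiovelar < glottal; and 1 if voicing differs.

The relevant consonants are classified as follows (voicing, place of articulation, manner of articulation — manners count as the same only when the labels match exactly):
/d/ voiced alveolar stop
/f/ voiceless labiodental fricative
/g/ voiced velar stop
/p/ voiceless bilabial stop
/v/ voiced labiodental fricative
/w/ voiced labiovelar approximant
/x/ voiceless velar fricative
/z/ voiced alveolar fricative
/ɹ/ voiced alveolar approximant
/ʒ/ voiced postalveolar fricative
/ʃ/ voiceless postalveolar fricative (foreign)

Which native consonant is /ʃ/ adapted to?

ʒ

/ʒ/ is closest: same manner (fricative), place distance 0 (postalveolar→postalveolar), voicing differs (+1); total 1. Next closest is /x/ at distance 2.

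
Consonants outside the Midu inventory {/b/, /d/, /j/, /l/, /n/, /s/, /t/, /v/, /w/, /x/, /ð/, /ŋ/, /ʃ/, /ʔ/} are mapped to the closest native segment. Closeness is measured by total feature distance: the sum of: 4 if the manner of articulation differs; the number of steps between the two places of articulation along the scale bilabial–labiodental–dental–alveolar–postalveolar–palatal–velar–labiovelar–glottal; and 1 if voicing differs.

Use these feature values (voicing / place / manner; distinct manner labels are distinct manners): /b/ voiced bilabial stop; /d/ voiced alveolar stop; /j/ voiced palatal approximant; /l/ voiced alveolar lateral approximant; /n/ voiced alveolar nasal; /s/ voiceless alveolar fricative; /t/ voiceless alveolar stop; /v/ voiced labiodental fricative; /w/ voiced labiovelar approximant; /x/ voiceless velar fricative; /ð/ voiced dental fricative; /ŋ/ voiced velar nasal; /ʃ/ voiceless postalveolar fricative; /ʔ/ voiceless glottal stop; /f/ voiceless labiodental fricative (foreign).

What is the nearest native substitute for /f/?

/v/ is closest: same manner (fricative), place distance 0 (labiodental→labiodental), voicing differs (+1); total 1. Next closest is /s/ at distance 2.

v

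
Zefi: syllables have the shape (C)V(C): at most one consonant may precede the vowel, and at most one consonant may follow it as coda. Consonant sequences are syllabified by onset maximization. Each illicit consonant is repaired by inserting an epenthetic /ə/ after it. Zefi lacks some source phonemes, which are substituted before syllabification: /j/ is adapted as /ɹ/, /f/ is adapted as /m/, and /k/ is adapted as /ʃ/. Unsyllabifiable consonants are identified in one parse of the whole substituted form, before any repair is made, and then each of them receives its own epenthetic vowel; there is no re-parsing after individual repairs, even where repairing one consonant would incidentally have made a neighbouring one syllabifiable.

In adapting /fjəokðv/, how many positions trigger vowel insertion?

3

After substitution the input is /mɹəoʃðv/.
The unsyllabifiable consonants are /m/, /ð/, /v/; each receives one epenthetic vowel.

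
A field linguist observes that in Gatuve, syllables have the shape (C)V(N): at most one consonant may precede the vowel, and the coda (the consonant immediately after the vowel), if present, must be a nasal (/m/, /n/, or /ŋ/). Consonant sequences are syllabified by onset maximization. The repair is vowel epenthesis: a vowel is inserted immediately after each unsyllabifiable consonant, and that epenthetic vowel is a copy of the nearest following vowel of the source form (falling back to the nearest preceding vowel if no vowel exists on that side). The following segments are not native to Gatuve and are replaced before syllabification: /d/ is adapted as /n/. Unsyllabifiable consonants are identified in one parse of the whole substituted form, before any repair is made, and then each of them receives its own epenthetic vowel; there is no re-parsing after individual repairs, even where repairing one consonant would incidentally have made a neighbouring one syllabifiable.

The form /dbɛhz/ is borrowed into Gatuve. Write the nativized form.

nɛbɛhɛzɛ

Substitution: /d/ → /n/, giving /nbɛhz/.
The consonants /n/, /h/, /z/ cannot be parsed into a legal (C)V(N) syllable (only a nasal (/m/, /n/, or /ŋ/) is licensed in coda position; onsets are limited to one consonant).
Each unlicensed consonant becomes the onset of a new syllable: /n/ → /nɛ/, /h/ → /hɛ/, /z/ → /zɛ/.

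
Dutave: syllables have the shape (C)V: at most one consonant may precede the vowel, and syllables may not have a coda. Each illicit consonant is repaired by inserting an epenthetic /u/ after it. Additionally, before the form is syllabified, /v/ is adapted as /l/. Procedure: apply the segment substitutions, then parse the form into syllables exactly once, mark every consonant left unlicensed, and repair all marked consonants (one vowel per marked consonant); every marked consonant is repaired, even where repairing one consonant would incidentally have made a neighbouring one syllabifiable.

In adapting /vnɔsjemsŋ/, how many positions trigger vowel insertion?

After substitution the input is /lnɔsjemsŋ/.
The unsyllabifiable consonants are /l/, /s/, /m/, /s/, /ŋ/; each receives one epenthetic vowel.

5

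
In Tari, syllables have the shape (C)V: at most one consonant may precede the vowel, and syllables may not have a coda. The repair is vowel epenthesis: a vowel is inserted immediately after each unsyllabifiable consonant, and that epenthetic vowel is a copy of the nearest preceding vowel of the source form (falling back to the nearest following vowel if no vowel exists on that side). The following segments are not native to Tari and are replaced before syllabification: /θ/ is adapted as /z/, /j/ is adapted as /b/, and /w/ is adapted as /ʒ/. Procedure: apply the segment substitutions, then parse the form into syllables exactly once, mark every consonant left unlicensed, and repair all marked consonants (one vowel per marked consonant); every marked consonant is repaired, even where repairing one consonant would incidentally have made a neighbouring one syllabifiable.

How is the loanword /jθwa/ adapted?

bazaʒa

Substitution: /j/ → /b/, /θ/ → /z/, /w/ → /ʒ/, giving /bzʒa/.
Under (C)V, the unsyllabifiable consonants are /b/, /z/ (no codas are permitted; onsets are limited to one consonant).
Each unlicensed consonant becomes the onset of a new syllable: /b/ → /ba/, /z/ → /za/.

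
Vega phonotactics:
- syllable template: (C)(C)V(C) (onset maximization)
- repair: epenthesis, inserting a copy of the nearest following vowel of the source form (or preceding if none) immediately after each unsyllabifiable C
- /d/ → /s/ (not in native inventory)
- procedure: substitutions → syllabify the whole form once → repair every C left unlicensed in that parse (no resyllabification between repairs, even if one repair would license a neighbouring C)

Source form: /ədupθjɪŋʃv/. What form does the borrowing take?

Substitution: /d/ → /s/, giving /əsupθjɪŋʃv/.
Under (C)(C)V(C), the unsyllabifiable consonants are /ʃ/, /v/ (at most one coda consonant is licensed; onsets may contain at most 2 consonants).
Inserting the epenthetic vowel yields /ʃ/ → /ʃɪ/, /v/ → /vɪ/.

əsupθjɪŋʃɪvɪ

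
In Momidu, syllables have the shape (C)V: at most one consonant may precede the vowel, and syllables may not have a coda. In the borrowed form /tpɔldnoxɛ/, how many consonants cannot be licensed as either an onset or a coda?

The consonants /t/, /l/, /d/ cannot be parsed into a legal (C)V syllable (no codas are permitted; onsets are limited to one consonant).

3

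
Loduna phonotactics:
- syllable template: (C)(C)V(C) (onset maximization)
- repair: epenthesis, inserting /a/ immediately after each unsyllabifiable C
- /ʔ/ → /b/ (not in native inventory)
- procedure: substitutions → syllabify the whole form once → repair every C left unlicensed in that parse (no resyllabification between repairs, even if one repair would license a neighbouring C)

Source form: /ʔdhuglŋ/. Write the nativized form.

badhuglaŋa

Substitution: /ʔ/ → /b/, giving /bdhuglŋ/.
Syllabifying with onset maximization leaves /b/, /l/, /ŋ/ stranded (at most one coda consonant is licensed; onsets may contain at most 2 consonants).
Epenthesis after each stranded consonant: /b/ → /ba/, /l/ → /la/, /ŋ/ → /ŋa/.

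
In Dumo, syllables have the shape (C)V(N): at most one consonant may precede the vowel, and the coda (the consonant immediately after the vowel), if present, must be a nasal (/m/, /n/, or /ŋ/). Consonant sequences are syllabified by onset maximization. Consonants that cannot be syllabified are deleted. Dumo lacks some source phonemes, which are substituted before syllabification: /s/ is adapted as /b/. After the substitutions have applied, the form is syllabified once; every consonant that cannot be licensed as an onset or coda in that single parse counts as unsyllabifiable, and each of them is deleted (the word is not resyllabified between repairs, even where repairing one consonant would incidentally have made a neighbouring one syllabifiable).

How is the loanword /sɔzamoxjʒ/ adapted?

bɔzamo

Substitution: /s/ → /b/, giving /bɔzamoxjʒ/.
Under (C)V(N), the unsyllabifiable consonants are /x/, /j/, /ʒ/ (only a nasal (/m/, /n/, or /ŋ/) is licensed in coda position; onsets are limited to one consonant).
Deleting the stranded consonants removes /x/, /j/, /ʒ/.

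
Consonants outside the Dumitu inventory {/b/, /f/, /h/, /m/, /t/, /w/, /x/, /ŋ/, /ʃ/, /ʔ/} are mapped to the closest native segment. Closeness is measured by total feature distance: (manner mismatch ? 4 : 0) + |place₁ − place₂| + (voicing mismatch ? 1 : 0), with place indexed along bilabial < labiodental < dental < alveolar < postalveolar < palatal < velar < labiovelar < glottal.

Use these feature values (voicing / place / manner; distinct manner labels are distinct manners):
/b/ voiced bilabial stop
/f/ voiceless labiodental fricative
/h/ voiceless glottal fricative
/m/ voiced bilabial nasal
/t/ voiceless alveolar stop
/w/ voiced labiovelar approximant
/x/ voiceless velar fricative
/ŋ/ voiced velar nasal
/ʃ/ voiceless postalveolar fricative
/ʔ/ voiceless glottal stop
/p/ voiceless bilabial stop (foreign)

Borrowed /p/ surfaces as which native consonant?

/b/ is closest: same manner (stop), place distance 0 (bilabial→bilabial), voicing differs (+1); total 1. Next closest is /t/ at distance 3.

b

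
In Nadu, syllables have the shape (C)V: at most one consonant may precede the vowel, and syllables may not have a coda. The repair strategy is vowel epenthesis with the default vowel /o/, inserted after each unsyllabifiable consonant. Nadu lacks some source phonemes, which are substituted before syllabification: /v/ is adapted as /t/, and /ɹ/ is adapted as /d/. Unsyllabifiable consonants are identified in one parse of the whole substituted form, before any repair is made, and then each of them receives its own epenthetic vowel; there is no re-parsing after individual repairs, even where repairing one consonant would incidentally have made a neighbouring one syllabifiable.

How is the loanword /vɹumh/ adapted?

Substitution: /v/ → /t/, /ɹ/ → /d/, giving /tdumh/.
Under (C)V, the unsyllabifiable consonants are /t/, /m/, /h/ (no codas are permitted; onsets are limited to one consonant).
Inserting the epenthetic vowel yields /t/ → /to/, /m/ → /mo/, /h/ → /ho/.

todumoho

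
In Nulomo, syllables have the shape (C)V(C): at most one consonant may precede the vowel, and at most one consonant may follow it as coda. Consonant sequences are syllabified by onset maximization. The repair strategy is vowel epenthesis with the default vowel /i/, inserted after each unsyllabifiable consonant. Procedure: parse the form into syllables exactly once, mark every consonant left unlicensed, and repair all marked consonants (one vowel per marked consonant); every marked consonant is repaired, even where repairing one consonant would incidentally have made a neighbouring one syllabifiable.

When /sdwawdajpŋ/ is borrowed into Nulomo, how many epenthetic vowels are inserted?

4

The unsyllabifiable consonants are /s/, /d/, /p/, /ŋ/; each receives one epenthetic vowel.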